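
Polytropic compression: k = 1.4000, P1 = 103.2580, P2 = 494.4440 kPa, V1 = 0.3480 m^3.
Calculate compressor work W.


(k-1)/k = 0.2857
(P2/P1)^exp = 1.5644
W = 3.5000 * 103.2580 * 0.3480 * (1.5644 - 1) = 70.9805 kJ

70.9805 kJ


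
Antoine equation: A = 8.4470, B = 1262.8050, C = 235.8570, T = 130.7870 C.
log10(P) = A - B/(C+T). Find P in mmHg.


C+T = 366.6440
B/(C+T) = 3.4442
log10(P) = 8.4470 - 3.4442 = 5.0028
P = 10^5.0028 = 100640.6534 mmHg

100640.6534 mmHg


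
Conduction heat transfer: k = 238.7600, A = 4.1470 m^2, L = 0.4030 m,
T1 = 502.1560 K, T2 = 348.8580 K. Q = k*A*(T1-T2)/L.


dT = 153.2980 K
Q = 238.7600 * 4.1470 * 153.2980 / 0.4030 = 376640.5266 W

376640.5266 W


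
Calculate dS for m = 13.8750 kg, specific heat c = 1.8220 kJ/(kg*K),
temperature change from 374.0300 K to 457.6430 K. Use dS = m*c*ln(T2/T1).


T2/T1 = 1.2235
ln(T2/T1) = 0.2018
dS = 13.8750 * 1.8220 * 0.2018 = 5.1004 kJ/K

5.1004 kJ/K


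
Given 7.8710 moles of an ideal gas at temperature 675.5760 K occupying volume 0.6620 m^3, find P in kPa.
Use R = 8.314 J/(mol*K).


P = nRT/V = 7.8710 * 8.314 * 675.5760 / 0.6620
= 44209.3516 / 0.6620 = 66781.4979 Pa = 66.7815 kPa

66.7815 kPa


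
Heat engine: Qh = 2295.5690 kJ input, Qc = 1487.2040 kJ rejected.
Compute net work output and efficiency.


W = 2295.5690 - 1487.2040 = 808.3650 kJ
eta = 808.3650 / 2295.5690 = 0.3521 = 35.2141%

W = 808.3650 kJ, eta = 35.2141%


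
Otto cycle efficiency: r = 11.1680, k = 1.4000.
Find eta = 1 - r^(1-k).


r^(k-1) = 2.6254
eta = 1 - 1/2.6254 = 0.6191 = 61.9101%

61.9101%


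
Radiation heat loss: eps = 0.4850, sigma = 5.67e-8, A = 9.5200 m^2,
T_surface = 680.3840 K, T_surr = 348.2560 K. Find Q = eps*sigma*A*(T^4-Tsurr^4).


T^4 = 2.1430e+11
Tsurr^4 = 1.4709e+10
Q = 0.4850 * 5.67e-8 * 9.5200 * 1.9959e+11 = 52251.1241 W

52251.1241 W


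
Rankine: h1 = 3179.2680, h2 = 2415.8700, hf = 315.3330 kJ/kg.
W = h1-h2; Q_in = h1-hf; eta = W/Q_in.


W = 763.3980 kJ/kg
Q_in = 2863.9350 kJ/kg
eta = 0.2666 = 26.6556%

eta = 26.6556%


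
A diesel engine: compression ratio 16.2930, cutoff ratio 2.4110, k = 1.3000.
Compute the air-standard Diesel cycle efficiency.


r^(k-1) = 2.3099
rc^k = 3.1395
eta = 0.4951 = 49.5065%

49.5065%


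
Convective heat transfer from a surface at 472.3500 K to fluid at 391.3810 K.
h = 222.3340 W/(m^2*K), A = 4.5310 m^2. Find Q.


dT = 80.9690 K
Q = 222.3340 * 4.5310 * 80.9690 = 81567.7944 W

81567.7944 W


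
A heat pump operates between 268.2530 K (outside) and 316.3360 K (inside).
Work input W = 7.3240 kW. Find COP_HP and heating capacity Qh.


COP = 316.3360 / 48.0830 = 6.5790
Qh = 6.5790 * 7.3240 = 48.1843 kW

COP = 6.5790, Qh = 48.1843 kW


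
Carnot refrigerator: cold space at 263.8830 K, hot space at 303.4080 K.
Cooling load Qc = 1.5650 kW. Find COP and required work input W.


COP = 263.8830 / 39.5250 = 6.6764
W = 1.5650 / 6.6764 = 0.2344 kW

COP = 6.6764, W = 0.2344 kW


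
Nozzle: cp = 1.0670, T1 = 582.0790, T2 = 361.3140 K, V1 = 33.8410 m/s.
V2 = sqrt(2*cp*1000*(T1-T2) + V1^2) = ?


dT = 220.7650 K
2*cp*1000*dT = 471112.5100
V1^2 = 1145.2133
V2 = sqrt(472257.7233) = 687.2101 m/s

687.2101 m/s


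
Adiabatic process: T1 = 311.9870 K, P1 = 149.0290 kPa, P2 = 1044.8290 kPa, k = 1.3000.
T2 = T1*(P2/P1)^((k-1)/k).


(k-1)/k = 0.2308
(P2/P1)^exp = 1.5674
T2 = 311.9870 * 1.5674 = 489.0072 K

489.0072 K


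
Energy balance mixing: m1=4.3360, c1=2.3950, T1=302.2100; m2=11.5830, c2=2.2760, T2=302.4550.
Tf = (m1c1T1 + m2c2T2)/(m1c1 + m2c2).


num = 11111.9596
den = 36.7476
Tf = 302.3858 K

302.3858 K


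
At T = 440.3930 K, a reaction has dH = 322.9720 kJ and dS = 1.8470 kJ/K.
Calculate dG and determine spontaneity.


T*dS = 440.3930 * 1.8470 = 813.4059 kJ
dG = 322.9720 - 813.4059 = -490.4339 kJ (spontaneous)

dG = -490.4339 kJ, spontaneous


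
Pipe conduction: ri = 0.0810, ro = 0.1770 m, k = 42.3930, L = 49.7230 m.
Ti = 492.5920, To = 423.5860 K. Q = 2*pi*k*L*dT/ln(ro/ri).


dT = 69.0060 K
ln(ro/ri) = 0.7817
Q = 2*pi*42.3930*49.7230*69.0060 / 0.7817 = 1169170.2711 W

1169170.2711 W


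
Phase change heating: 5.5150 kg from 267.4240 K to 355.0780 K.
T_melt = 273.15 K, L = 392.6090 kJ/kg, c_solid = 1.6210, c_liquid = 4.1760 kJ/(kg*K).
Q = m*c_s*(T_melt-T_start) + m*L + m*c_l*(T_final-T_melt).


Q1 (sensible, solid) = 5.5150 * 1.6210 * 5.7260 = 51.1894 kJ
Q2 (latent) = 5.5150 * 392.6090 = 2165.2386 kJ
Q3 (sensible, liquid) = 5.5150 * 4.1760 * 81.9280 = 1886.8543 kJ
Q_total = 4103.2823 kJ

4103.2823 kJ


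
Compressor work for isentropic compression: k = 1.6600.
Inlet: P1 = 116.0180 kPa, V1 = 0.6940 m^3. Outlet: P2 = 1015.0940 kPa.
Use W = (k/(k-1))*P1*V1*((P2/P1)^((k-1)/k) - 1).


(k-1)/k = 0.3976
(P2/P1)^exp = 2.3688
W = 2.5152 * 116.0180 * 0.6940 * (2.3688 - 1) = 277.1908 kJ

277.1908 kJ


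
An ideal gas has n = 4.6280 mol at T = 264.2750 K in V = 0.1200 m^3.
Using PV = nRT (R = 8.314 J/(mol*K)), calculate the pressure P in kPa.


P = nRT/V = 4.6280 * 8.314 * 264.2750 / 0.1200
= 10168.5599 / 0.1200 = 84737.9993 Pa = 84.7380 kPa

84.7380 kPa


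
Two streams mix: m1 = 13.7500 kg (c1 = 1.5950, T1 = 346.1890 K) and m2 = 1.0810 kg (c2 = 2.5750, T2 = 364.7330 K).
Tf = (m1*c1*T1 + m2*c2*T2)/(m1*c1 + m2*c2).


num = 8607.6192
den = 24.7148
Tf = 348.2776 K

348.2776 K


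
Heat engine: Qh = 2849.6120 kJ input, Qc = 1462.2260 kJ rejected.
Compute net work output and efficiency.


W = 2849.6120 - 1462.2260 = 1387.3860 kJ
eta = 1387.3860 / 2849.6120 = 0.4869 = 48.6868%

W = 1387.3860 kJ, eta = 48.6868%


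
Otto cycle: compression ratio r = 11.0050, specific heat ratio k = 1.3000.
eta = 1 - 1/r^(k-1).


r^(k-1) = 2.0534
eta = 1 - 1/2.0534 = 0.5130 = 51.3007%

51.3007%


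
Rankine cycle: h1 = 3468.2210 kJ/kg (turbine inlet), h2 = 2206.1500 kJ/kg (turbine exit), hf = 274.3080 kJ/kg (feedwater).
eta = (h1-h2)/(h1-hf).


W = 1262.0710 kJ/kg
Q_in = 3193.9130 kJ/kg
eta = 0.3951 = 39.5149%

eta = 39.5149%


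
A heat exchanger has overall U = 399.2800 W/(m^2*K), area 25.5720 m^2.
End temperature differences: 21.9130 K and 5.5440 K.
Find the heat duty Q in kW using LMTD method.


LMTD = 11.9102 K
Q = 399.2800 * 25.5720 * 11.9102 = 121608.1528 W = 121.6082 kW

121.6082 kW


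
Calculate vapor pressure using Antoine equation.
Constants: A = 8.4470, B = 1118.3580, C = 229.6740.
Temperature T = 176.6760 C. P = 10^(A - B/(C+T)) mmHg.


C+T = 406.3500
B/(C+T) = 2.7522
log10(P) = 8.4470 - 2.7522 = 5.6948
P = 10^5.6948 = 495217.7867 mmHg

495217.7867 mmHg


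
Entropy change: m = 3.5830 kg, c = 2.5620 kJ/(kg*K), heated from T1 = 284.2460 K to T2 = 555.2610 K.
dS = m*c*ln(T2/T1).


T2/T1 = 1.9535
ln(T2/T1) = 0.6696
dS = 3.5830 * 2.5620 * 0.6696 = 6.1467 kJ/K

6.1467 kJ/K


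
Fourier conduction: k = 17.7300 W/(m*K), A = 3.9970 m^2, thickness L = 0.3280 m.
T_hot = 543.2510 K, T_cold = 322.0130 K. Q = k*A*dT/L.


dT = 221.2380 K
Q = 17.7300 * 3.9970 * 221.2380 / 0.3280 = 47800.0955 W

47800.0955 W


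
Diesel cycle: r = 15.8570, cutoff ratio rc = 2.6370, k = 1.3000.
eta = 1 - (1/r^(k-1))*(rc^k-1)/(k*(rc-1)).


r^(k-1) = 2.2912
rc^k = 3.5273
eta = 0.4817 = 48.1678%

48.1678%


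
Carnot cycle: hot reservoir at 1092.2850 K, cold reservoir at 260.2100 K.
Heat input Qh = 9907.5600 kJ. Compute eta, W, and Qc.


eta = 1 - 260.2100/1092.2850 = 0.7618
W = 0.7618 * 9907.5600 = 7547.3278 kJ
Qc = 9907.5600 - 7547.3278 = 2360.2322 kJ

eta = 76.1775%, W = 7547.3278 kJ, Qc = 2360.2322 kJ


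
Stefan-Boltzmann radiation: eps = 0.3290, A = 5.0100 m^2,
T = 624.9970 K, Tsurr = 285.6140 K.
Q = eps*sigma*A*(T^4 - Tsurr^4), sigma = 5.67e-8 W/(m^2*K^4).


T^4 = 1.5258e+11
Tsurr^4 = 6.6545e+09
Q = 0.3290 * 5.67e-8 * 5.0100 * 1.4593e+11 = 13638.3717 W

13638.3717 W


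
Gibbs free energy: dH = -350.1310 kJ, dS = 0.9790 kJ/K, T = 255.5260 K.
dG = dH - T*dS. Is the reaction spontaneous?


T*dS = 255.5260 * 0.9790 = 250.1600 kJ
dG = -350.1310 - 250.1600 = -600.2910 kJ (spontaneous)

dG = -600.2910 kJ, spontaneous


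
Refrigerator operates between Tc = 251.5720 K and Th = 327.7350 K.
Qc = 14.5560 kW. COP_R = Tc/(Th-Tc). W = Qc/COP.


COP = 251.5720 / 76.1630 = 3.3031
W = 14.5560 / 3.3031 = 4.4068 kW

COP = 3.3031, W = 4.4068 kW


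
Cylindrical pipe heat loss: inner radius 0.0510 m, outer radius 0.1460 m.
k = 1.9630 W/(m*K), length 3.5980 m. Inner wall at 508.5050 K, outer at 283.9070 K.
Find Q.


dT = 224.5980 K
ln(ro/ri) = 1.0518
Q = 2*pi*1.9630*3.5980*224.5980 / 1.0518 = 9476.3675 W

9476.3675 W


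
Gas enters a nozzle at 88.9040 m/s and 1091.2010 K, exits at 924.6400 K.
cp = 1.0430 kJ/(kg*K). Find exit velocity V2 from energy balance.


dT = 166.5610 K
2*cp*1000*dT = 347446.2460
V1^2 = 7903.9212
V2 = sqrt(355350.1672) = 596.1125 m/s

596.1125 m/s


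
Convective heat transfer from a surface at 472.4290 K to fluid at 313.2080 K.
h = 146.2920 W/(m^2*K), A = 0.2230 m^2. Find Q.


dT = 159.2210 K
Q = 146.2920 * 0.2230 * 159.2210 = 5194.2852 W

5194.2852 W


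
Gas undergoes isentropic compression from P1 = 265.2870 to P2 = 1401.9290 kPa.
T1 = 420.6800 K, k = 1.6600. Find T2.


(k-1)/k = 0.3976
(P2/P1)^exp = 1.9385
T2 = 420.6800 * 1.9385 = 815.4807 K

815.4807 K


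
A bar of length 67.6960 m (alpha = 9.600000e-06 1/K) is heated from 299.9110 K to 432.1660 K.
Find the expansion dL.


dT = 132.2550 K
dL = 9.600000e-06 * 67.6960 * 132.2550 = 0.085950 m
L_final = 67.781950 m

dL = 0.085950 m


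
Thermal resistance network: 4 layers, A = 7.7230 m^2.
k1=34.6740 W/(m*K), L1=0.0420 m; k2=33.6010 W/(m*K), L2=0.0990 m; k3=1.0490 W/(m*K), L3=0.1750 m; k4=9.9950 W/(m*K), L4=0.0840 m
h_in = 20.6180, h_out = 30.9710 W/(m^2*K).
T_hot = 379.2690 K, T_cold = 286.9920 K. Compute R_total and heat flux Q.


R_conv_in = 1/(20.6180*7.7230) = 0.0063
R_1 = 0.0420/(34.6740*7.7230) = 0.0002
R_2 = 0.0990/(33.6010*7.7230) = 0.0004
R_3 = 0.1750/(1.0490*7.7230) = 0.0216
R_4 = 0.0840/(9.9950*7.7230) = 0.0011
R_conv_out = 1/(30.9710*7.7230) = 0.0042
R_total = 0.0337 K/W
Q = 92.2770 / 0.0337 = 2739.1176 W

R_total = 0.0337 K/W, Q = 2739.1176 W


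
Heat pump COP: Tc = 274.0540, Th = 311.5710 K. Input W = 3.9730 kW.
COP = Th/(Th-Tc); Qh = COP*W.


COP = 311.5710 / 37.5170 = 8.3048
Qh = 8.3048 * 3.9730 = 32.9950 kW

COP = 8.3048, Qh = 32.9950 kW


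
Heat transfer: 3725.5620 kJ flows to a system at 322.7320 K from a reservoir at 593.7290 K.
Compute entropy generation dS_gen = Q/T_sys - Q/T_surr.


dS_sys = 3725.5620/322.7320 = 11.5438 kJ/K
dS_surr = -3725.5620/593.7290 = -6.2749 kJ/K
dS_gen = 11.5438 - 6.2749 = 5.2690 kJ/K (irreversible)

dS_gen = 5.2690 kJ/K, irreversible


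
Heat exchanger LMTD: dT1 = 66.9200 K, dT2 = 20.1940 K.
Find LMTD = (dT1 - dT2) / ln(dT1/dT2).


dT1/dT2 = 3.3139
ln(dT1/dT2) = 1.1981
LMTD = 46.7260 / 1.1981 = 38.9997 K

38.9997 K


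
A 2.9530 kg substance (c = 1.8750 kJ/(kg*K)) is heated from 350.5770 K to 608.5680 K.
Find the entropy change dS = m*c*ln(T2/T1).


T2/T1 = 1.7359
ln(T2/T1) = 0.5515
dS = 2.9530 * 1.8750 * 0.5515 = 3.0537 kJ/K

3.0537 kJ/K


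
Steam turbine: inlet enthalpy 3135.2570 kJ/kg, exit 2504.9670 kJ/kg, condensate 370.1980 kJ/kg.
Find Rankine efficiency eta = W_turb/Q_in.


W = 630.2900 kJ/kg
Q_in = 2765.0590 kJ/kg
eta = 0.2279 = 22.7948%

eta = 22.7948%


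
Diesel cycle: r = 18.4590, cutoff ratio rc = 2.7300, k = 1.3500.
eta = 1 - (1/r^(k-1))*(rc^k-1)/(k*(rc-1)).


r^(k-1) = 2.7744
rc^k = 3.8799
eta = 0.5555 = 55.5550%

55.5550%


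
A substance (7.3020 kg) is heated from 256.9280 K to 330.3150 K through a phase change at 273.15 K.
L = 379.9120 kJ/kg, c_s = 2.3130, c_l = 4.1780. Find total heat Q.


Q1 (sensible, solid) = 7.3020 * 2.3130 * 16.2220 = 273.9819 kJ
Q2 (latent) = 7.3020 * 379.9120 = 2774.1174 kJ
Q3 (sensible, liquid) = 7.3020 * 4.1780 * 57.1650 = 1743.9759 kJ
Q_total = 4792.0752 kJ

4792.0752 kJ


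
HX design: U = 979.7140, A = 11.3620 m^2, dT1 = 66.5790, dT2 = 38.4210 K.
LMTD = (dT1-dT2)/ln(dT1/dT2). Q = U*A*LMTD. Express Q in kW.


LMTD = 51.2164 K
Q = 979.7140 * 11.3620 * 51.2164 = 570115.6928 W = 570.1157 kW

570.1157 kW


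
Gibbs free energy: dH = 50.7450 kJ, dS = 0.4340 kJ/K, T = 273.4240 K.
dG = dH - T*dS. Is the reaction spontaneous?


T*dS = 273.4240 * 0.4340 = 118.6660 kJ
dG = 50.7450 - 118.6660 = -67.9210 kJ (spontaneous)

dG = -67.9210 kJ, spontaneous


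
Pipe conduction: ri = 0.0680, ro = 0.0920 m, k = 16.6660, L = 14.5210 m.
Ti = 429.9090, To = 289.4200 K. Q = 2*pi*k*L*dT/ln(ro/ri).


dT = 140.4890 K
ln(ro/ri) = 0.3023
Q = 2*pi*16.6660*14.5210*140.4890 / 0.3023 = 706707.0541 W

706707.0541 W


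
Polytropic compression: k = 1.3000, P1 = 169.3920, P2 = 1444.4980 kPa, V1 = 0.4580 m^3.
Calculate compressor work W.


(k-1)/k = 0.2308
(P2/P1)^exp = 1.6399
W = 4.3333 * 169.3920 * 0.4580 * (1.6399 - 1) = 215.1108 kJ

215.1108 kJ


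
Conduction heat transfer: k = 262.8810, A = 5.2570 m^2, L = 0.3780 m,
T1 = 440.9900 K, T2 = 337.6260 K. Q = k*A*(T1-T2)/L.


dT = 103.3640 K
Q = 262.8810 * 5.2570 * 103.3640 / 0.3780 = 377898.0777 W

377898.0777 W


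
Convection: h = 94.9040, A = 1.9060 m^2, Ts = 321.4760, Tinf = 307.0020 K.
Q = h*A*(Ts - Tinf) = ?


dT = 14.4740 K
Q = 94.9040 * 1.9060 * 14.4740 = 2618.1588 W

2618.1588 W


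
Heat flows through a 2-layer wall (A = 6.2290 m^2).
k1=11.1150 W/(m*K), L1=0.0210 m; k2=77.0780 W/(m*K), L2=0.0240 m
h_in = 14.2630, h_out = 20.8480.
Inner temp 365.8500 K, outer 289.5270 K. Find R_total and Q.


R_conv_in = 1/(14.2630*6.2290) = 0.0113
R_1 = 0.0210/(11.1150*6.2290) = 0.0003
R_2 = 0.0240/(77.0780*6.2290) = 4.9988e-05
R_conv_out = 1/(20.8480*6.2290) = 0.0077
R_total = 0.0193 K/W
Q = 76.3230 / 0.0193 = 3952.6289 W

R_total = 0.0193 K/W, Q = 3952.6289 W


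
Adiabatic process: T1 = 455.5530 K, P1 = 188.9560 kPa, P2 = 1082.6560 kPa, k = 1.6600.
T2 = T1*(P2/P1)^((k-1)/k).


(k-1)/k = 0.3976
(P2/P1)^exp = 2.0018
T2 = 455.5530 * 2.0018 = 911.9353 K

911.9353 K


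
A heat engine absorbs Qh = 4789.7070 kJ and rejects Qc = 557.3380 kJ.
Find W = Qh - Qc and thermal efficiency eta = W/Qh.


W = 4789.7070 - 557.3380 = 4232.3690 kJ
eta = 4232.3690 / 4789.7070 = 0.8836 = 88.3638%

W = 4232.3690 kJ, eta = 88.3638%


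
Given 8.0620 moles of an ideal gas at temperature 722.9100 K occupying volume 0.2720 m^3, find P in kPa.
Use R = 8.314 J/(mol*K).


P = nRT/V = 8.0620 * 8.314 * 722.9100 / 0.2720
= 48454.8269 / 0.2720 = 178142.7459 Pa = 178.1427 kPa

178.1427 kPa


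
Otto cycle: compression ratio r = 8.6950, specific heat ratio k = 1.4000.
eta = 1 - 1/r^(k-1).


r^(k-1) = 2.3752
eta = 1 - 1/2.3752 = 0.5790 = 57.8990%

57.8990%


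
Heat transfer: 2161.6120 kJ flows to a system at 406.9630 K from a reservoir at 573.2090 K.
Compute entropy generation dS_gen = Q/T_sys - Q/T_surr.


dS_sys = 2161.6120/406.9630 = 5.3116 kJ/K
dS_surr = -2161.6120/573.2090 = -3.7711 kJ/K
dS_gen = 5.3116 - 3.7711 = 1.5405 kJ/K (irreversible)

dS_gen = 1.5405 kJ/K, irreversible


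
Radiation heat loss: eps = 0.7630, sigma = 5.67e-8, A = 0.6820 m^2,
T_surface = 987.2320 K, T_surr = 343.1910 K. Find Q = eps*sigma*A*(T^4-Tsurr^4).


T^4 = 9.4990e+11
Tsurr^4 = 1.3872e+10
Q = 0.7630 * 5.67e-8 * 0.6820 * 9.3603e+11 = 27617.2060 W

27617.2060 W


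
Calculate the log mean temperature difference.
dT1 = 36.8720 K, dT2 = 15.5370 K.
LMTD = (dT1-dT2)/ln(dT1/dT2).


dT1/dT2 = 2.3732
ln(dT1/dT2) = 0.8642
LMTD = 21.3350 / 0.8642 = 24.6868 K

24.6868 K


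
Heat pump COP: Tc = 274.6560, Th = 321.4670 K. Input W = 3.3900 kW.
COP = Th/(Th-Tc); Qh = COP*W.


COP = 321.4670 / 46.8110 = 6.8673
Qh = 6.8673 * 3.3900 = 23.2803 kW

COP = 6.8673, Qh = 23.2803 kW


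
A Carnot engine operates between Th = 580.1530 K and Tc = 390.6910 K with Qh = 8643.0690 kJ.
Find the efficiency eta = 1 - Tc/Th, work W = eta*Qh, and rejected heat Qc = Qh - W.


eta = 1 - 390.6910/580.1530 = 0.3266
W = 0.3266 * 8643.0690 = 2822.5884 kJ
Qc = 8643.0690 - 2822.5884 = 5820.4806 kJ

eta = 32.6572%, W = 2822.5884 kJ, Qc = 5820.4806 kJ


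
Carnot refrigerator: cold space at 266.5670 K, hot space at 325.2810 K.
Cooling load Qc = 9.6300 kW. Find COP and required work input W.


COP = 266.5670 / 58.7140 = 4.5401
W = 9.6300 / 4.5401 = 2.1211 kW

COP = 4.5401, W = 2.1211 kW


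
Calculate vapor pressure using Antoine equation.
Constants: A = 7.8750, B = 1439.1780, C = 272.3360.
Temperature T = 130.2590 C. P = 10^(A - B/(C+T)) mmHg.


C+T = 402.5950
B/(C+T) = 3.5748
log10(P) = 7.8750 - 3.5748 = 4.3002
P = 10^4.3002 = 19963.9381 mmHg

19963.9381 mmHg


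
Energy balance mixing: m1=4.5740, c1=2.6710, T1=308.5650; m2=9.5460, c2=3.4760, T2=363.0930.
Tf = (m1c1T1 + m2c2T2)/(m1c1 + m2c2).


num = 15817.9003
den = 45.3990
Tf = 348.4192 K

348.4192 K


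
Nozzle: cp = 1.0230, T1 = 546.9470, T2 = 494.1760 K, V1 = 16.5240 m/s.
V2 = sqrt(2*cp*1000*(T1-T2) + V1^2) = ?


dT = 52.7710 K
2*cp*1000*dT = 107969.4660
V1^2 = 273.0426
V2 = sqrt(108242.5086) = 329.0023 m/s

329.0023 m/s


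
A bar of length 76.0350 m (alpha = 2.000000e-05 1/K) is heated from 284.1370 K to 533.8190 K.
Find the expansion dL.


dT = 249.6820 K
dL = 2.000000e-05 * 76.0350 * 249.6820 = 0.379691 m
L_final = 76.414691 m

dL = 0.379691 m


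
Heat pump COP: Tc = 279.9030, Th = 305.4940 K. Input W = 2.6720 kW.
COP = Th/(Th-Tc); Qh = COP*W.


COP = 305.4940 / 25.5910 = 11.9376
Qh = 11.9376 * 2.6720 = 31.8972 kW

COP = 11.9376, Qh = 31.8972 kW


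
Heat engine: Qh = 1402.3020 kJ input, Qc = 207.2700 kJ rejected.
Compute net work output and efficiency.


W = 1402.3020 - 207.2700 = 1195.0320 kJ
eta = 1195.0320 / 1402.3020 = 0.8522 = 85.2193%

W = 1195.0320 kJ, eta = 85.2193%


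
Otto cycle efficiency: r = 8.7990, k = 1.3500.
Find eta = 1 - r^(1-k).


r^(k-1) = 2.1407
eta = 1 - 1/2.1407 = 0.5329 = 53.2859%

53.2859%


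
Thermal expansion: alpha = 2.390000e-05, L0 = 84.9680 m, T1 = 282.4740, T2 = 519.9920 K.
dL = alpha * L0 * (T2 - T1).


dT = 237.5180 K
dL = 2.390000e-05 * 84.9680 * 237.5180 = 0.482336 m
L_final = 85.450336 m

dL = 0.482336 m


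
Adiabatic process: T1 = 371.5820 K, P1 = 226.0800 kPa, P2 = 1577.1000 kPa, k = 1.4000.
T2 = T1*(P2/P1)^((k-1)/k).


(k-1)/k = 0.2857
(P2/P1)^exp = 1.7419
T2 = 371.5820 * 1.7419 = 647.2654 K

647.2654 K


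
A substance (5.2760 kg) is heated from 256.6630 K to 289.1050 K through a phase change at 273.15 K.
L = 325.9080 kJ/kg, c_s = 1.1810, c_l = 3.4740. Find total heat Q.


Q1 (sensible, solid) = 5.2760 * 1.1810 * 16.4870 = 102.7298 kJ
Q2 (latent) = 5.2760 * 325.9080 = 1719.4906 kJ
Q3 (sensible, liquid) = 5.2760 * 3.4740 * 15.9550 = 292.4364 kJ
Q_total = 2114.6568 kJ

2114.6568 kJ


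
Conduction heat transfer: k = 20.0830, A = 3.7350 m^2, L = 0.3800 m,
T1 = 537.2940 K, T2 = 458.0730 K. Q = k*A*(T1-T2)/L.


dT = 79.2210 K
Q = 20.0830 * 3.7350 * 79.2210 / 0.3800 = 15637.8095 W

15637.8095 W


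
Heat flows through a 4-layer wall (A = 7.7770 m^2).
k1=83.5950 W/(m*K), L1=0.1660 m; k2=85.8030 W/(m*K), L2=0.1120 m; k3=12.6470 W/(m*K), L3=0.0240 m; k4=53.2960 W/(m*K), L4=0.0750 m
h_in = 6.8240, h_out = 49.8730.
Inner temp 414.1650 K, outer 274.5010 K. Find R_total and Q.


R_conv_in = 1/(6.8240*7.7770) = 0.0188
R_1 = 0.1660/(83.5950*7.7770) = 0.0003
R_2 = 0.1120/(85.8030*7.7770) = 0.0002
R_3 = 0.0240/(12.6470*7.7770) = 0.0002
R_4 = 0.0750/(53.2960*7.7770) = 0.0002
R_conv_out = 1/(49.8730*7.7770) = 0.0026
R_total = 0.0223 K/W
Q = 139.6640 / 0.0223 = 6271.5864 W

R_total = 0.0223 K/W, Q = 6271.5864 W


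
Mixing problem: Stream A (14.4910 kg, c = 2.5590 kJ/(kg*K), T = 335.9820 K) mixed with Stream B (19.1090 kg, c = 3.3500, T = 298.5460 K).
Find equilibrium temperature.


num = 31570.5091
den = 101.0976
Tf = 312.2775 K

312.2775 K


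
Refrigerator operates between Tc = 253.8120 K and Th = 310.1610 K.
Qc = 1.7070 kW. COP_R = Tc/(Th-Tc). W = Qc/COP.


COP = 253.8120 / 56.3490 = 4.5043
W = 1.7070 / 4.5043 = 0.3790 kW

COP = 4.5043, W = 0.3790 kW


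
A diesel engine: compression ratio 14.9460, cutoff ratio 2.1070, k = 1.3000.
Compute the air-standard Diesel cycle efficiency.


r^(k-1) = 2.2509
rc^k = 2.6349
eta = 0.4953 = 49.5290%

49.5290%


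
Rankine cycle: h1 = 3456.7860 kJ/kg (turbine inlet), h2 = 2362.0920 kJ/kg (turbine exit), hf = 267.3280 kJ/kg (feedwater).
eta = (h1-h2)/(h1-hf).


W = 1094.6940 kJ/kg
Q_in = 3189.4580 kJ/kg
eta = 0.3432 = 34.3223%

eta = 34.3223%


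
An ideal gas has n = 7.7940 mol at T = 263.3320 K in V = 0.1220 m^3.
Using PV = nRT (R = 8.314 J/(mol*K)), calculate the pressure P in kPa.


P = nRT/V = 7.7940 * 8.314 * 263.3320 / 0.1220
= 17063.7335 / 0.1220 = 139866.6679 Pa = 139.8667 kPa

139.8667 kPa


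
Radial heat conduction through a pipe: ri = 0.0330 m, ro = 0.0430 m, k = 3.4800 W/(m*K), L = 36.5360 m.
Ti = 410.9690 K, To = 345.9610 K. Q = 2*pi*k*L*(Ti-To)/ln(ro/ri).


dT = 65.0080 K
ln(ro/ri) = 0.2647
Q = 2*pi*3.4800*36.5360*65.0080 / 0.2647 = 196202.7956 W

196202.7956 W


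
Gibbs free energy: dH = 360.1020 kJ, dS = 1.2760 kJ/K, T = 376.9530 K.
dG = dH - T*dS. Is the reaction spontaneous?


T*dS = 376.9530 * 1.2760 = 480.9920 kJ
dG = 360.1020 - 480.9920 = -120.8900 kJ (spontaneous)

dG = -120.8900 kJ, spontaneous


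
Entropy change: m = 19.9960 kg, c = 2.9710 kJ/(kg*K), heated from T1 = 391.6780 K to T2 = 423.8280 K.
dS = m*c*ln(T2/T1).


T2/T1 = 1.0821
ln(T2/T1) = 0.0789
dS = 19.9960 * 2.9710 * 0.0789 = 4.6866 kJ/K

4.6866 kJ/K


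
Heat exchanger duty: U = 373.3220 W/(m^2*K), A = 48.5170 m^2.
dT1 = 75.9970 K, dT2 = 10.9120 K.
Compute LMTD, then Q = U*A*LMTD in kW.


LMTD = 33.5346 K
Q = 373.3220 * 48.5170 * 33.5346 = 607394.3729 W = 607.3944 kW

607.3944 kW


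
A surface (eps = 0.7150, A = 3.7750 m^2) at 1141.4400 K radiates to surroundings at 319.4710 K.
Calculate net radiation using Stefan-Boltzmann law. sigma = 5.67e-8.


T^4 = 1.6975e+12
Tsurr^4 = 1.0417e+10
Q = 0.7150 * 5.67e-8 * 3.7750 * 1.6871e+12 = 258193.4340 W

258193.4340 W


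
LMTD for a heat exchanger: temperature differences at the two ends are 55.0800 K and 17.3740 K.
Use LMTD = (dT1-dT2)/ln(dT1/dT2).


dT1/dT2 = 3.1703
ln(dT1/dT2) = 1.1538
LMTD = 37.7060 / 1.1538 = 32.6795 K

32.6795 K


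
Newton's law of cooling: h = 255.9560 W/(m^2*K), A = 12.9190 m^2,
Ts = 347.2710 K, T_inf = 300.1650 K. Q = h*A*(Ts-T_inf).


dT = 47.1060 K
Q = 255.9560 * 12.9190 * 47.1060 = 155765.2012 W

155765.2012 W


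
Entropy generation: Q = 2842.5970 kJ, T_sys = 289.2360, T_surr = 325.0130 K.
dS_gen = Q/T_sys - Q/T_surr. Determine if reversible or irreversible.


dS_sys = 2842.5970/289.2360 = 9.8280 kJ/K
dS_surr = -2842.5970/325.0130 = -8.7461 kJ/K
dS_gen = 9.8280 - 8.7461 = 1.0818 kJ/K (irreversible)

dS_gen = 1.0818 kJ/K, irreversible


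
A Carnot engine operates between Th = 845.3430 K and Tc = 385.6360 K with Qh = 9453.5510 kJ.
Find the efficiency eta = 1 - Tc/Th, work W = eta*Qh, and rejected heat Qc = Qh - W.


eta = 1 - 385.6360/845.3430 = 0.5438
W = 0.5438 * 9453.5510 = 5140.9470 kJ
Qc = 9453.5510 - 5140.9470 = 4312.6040 kJ

eta = 54.3811%, W = 5140.9470 kJ, Qc = 4312.6040 kJ


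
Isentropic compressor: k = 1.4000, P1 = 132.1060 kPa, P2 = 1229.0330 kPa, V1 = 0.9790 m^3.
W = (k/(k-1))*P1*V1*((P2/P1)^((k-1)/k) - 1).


(k-1)/k = 0.2857
(P2/P1)^exp = 1.8913
W = 3.5000 * 132.1060 * 0.9790 * (1.8913 - 1) = 403.4454 kJ

403.4454 kJ


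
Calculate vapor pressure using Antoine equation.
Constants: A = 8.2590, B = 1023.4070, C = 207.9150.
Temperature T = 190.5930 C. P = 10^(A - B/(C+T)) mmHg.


C+T = 398.5080
B/(C+T) = 2.5681
log10(P) = 8.2590 - 2.5681 = 5.6909
P = 10^5.6909 = 490798.8089 mmHg

490798.8089 mmHg


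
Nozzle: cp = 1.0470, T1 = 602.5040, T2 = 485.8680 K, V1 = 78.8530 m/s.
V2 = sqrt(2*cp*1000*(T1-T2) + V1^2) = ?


dT = 116.6360 K
2*cp*1000*dT = 244235.7840
V1^2 = 6217.7956
V2 = sqrt(250453.5796) = 500.4534 m/s

500.4534 m/s


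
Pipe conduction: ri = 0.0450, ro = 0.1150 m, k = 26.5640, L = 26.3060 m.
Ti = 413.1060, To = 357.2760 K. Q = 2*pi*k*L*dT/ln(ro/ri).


dT = 55.8300 K
ln(ro/ri) = 0.9383
Q = 2*pi*26.5640*26.3060*55.8300 / 0.9383 = 261257.1111 W

261257.1111 W


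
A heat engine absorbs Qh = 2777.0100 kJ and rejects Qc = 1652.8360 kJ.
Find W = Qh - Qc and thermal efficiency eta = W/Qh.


W = 2777.0100 - 1652.8360 = 1124.1740 kJ
eta = 1124.1740 / 2777.0100 = 0.4048 = 40.4815%

W = 1124.1740 kJ, eta = 40.4815%


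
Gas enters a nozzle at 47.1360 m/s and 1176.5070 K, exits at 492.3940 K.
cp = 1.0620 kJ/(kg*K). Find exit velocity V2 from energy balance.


dT = 684.1130 K
2*cp*1000*dT = 1453056.0120
V1^2 = 2221.8025
V2 = sqrt(1455277.8145) = 1206.3490 m/s

1206.3490 m/s


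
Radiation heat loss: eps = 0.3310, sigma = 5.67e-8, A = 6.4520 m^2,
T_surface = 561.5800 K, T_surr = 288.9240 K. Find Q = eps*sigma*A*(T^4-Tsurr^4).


T^4 = 9.9460e+10
Tsurr^4 = 6.9684e+09
Q = 0.3310 * 5.67e-8 * 6.4520 * 9.2491e+10 = 11199.6778 W

11199.6778 W


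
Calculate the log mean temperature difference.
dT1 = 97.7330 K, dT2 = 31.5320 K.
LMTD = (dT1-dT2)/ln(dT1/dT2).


dT1/dT2 = 3.0995
ln(dT1/dT2) = 1.1312
LMTD = 66.2010 / 1.1312 = 58.5209 K

58.5209 K


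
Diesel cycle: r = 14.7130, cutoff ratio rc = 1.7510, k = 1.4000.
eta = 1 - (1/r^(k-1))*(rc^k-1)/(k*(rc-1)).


r^(k-1) = 2.9314
rc^k = 2.1908
eta = 0.6136 = 61.3645%

61.3645%


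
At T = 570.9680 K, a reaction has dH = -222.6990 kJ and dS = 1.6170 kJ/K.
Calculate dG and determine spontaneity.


T*dS = 570.9680 * 1.6170 = 923.2553 kJ
dG = -222.6990 - 923.2553 = -1145.9543 kJ (spontaneous)

dG = -1145.9543 kJ, spontaneous


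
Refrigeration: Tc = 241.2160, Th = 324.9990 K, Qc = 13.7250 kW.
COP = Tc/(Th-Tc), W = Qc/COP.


COP = 241.2160 / 83.7830 = 2.8791
W = 13.7250 / 2.8791 = 4.7672 kW

COP = 2.8791, W = 4.7672 kW


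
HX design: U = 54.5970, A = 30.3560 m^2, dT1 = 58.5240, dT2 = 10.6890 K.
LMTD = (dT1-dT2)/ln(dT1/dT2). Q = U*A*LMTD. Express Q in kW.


LMTD = 28.1346 K
Q = 54.5970 * 30.3560 * 28.1346 = 46628.7243 W = 46.6287 kW

46.6287 kW


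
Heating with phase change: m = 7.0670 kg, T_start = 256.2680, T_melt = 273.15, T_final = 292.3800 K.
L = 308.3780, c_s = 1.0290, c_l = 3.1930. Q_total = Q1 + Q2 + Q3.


Q1 (sensible, solid) = 7.0670 * 1.0290 * 16.8820 = 122.7649 kJ
Q2 (latent) = 7.0670 * 308.3780 = 2179.3073 kJ
Q3 (sensible, liquid) = 7.0670 * 3.1930 * 19.2300 = 433.9236 kJ
Q_total = 2735.9959 kJ

2735.9959 kJ


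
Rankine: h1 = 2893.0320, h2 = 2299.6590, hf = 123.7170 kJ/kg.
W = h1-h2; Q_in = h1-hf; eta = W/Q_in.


W = 593.3730 kJ/kg
Q_in = 2769.3150 kJ/kg
eta = 0.2143 = 21.4267%

eta = 21.4267%


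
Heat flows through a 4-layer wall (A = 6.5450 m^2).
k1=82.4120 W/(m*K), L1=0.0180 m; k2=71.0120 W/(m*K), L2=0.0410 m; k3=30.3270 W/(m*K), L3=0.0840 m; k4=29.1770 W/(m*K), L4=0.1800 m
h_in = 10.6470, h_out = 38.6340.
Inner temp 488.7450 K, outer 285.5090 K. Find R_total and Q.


R_conv_in = 1/(10.6470*6.5450) = 0.0144
R_1 = 0.0180/(82.4120*6.5450) = 3.3371e-05
R_2 = 0.0410/(71.0120*6.5450) = 8.8215e-05
R_3 = 0.0840/(30.3270*6.5450) = 0.0004
R_4 = 0.1800/(29.1770*6.5450) = 0.0009
R_conv_out = 1/(38.6340*6.5450) = 0.0040
R_total = 0.0198 K/W
Q = 203.2360 / 0.0198 = 10268.3317 W

R_total = 0.0198 K/W, Q = 10268.3317 W


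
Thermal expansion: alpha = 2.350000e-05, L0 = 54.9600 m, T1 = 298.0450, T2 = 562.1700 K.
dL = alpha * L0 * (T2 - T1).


dT = 264.1250 K
dL = 2.350000e-05 * 54.9600 * 264.1250 = 0.341133 m
L_final = 55.301133 m

dL = 0.341133 m


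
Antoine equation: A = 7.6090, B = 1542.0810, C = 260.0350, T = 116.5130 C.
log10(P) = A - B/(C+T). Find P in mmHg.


C+T = 376.5480
B/(C+T) = 4.0953
log10(P) = 7.6090 - 4.0953 = 3.5137
P = 10^3.5137 = 3263.5438 mmHg

3263.5438 mmHg


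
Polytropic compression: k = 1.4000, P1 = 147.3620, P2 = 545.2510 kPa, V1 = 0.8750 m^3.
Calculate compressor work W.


(k-1)/k = 0.2857
(P2/P1)^exp = 1.4533
W = 3.5000 * 147.3620 * 0.8750 * (1.4533 - 1) = 204.5585 kJ

204.5585 kJ


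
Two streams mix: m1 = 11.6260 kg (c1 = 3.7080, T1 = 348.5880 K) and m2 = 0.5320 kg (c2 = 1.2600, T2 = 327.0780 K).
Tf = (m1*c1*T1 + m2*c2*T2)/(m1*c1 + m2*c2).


num = 15246.5995
den = 43.7795
Tf = 348.2587 K

348.2587 K


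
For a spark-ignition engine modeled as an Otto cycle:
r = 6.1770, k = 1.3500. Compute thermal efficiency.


r^(k-1) = 1.8914
eta = 1 - 1/1.8914 = 0.4713 = 47.1277%

47.1277%


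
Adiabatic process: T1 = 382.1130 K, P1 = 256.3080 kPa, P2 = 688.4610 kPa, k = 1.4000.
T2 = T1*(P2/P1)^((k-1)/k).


(k-1)/k = 0.2857
(P2/P1)^exp = 1.3262
T2 = 382.1130 * 1.3262 = 506.7535 K

506.7535 K


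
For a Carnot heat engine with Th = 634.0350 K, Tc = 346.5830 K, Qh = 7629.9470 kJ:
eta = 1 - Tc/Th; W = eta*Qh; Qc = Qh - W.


eta = 1 - 346.5830/634.0350 = 0.4534
W = 0.4534 * 7629.9470 = 3459.1837 kJ
Qc = 7629.9470 - 3459.1837 = 4170.7633 kJ

eta = 45.3369%, W = 3459.1837 kJ, Qc = 4170.7633 kJ


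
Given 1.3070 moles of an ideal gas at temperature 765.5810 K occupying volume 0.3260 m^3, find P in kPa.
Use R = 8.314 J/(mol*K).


P = nRT/V = 1.3070 * 8.314 * 765.5810 / 0.3260
= 8319.1078 / 0.3260 = 25518.7357 Pa = 25.5187 kPa

25.5187 kPa


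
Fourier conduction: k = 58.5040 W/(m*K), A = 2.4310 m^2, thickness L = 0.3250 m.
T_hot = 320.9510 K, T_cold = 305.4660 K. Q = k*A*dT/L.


dT = 15.4850 K
Q = 58.5040 * 2.4310 * 15.4850 / 0.3250 = 6776.3896 W

6776.3896 W


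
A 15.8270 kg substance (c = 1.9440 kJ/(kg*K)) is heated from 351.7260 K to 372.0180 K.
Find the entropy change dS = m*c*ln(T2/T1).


T2/T1 = 1.0577
ln(T2/T1) = 0.0561
dS = 15.8270 * 1.9440 * 0.0561 = 1.7258 kJ/K

1.7258 kJ/K


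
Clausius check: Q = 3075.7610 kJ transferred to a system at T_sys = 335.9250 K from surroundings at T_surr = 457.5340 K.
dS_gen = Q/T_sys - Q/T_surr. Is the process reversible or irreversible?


dS_sys = 3075.7610/335.9250 = 9.1561 kJ/K
dS_surr = -3075.7610/457.5340 = -6.7225 kJ/K
dS_gen = 9.1561 - 6.7225 = 2.4336 kJ/K (irreversible)

dS_gen = 2.4336 kJ/K, irreversible


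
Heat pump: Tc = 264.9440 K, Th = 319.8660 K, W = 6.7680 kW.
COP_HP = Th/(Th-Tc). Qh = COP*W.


COP = 319.8660 / 54.9220 = 5.8240
Qh = 5.8240 * 6.7680 = 39.4169 kW

COP = 5.8240, Qh = 39.4169 kW


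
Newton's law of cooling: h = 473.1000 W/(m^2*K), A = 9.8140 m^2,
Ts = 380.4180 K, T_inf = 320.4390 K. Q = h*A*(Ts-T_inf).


dT = 59.9790 K
Q = 473.1000 * 9.8140 * 59.9790 = 278482.7009 W

278482.7009 W


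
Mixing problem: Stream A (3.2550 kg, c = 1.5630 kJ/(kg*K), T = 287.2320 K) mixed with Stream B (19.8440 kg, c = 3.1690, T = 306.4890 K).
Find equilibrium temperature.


num = 20735.0672
den = 67.9732
Tf = 305.0477 K

305.0477 K


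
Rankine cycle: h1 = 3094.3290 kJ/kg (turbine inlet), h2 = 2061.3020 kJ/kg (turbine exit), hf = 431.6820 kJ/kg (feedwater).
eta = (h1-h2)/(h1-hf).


W = 1033.0270 kJ/kg
Q_in = 2662.6470 kJ/kg
eta = 0.3880 = 38.7970%

eta = 38.7970%


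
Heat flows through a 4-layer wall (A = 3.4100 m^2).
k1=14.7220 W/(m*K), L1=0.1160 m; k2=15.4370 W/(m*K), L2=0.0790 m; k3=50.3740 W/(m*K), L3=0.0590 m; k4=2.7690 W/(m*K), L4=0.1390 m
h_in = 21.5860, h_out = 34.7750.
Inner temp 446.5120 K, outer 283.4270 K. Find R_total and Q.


R_conv_in = 1/(21.5860*3.4100) = 0.0136
R_1 = 0.1160/(14.7220*3.4100) = 0.0023
R_2 = 0.0790/(15.4370*3.4100) = 0.0015
R_3 = 0.0590/(50.3740*3.4100) = 0.0003
R_4 = 0.1390/(2.7690*3.4100) = 0.0147
R_conv_out = 1/(34.7750*3.4100) = 0.0084
R_total = 0.0409 K/W
Q = 163.0850 / 0.0409 = 3987.9682 W

R_total = 0.0409 K/W, Q = 3987.9682 W


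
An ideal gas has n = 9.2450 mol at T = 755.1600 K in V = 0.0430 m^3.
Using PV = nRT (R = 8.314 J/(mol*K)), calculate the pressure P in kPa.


P = nRT/V = 9.2450 * 8.314 * 755.1600 / 0.0430
= 58043.8102 / 0.0430 = 1349856.0516 Pa = 1349.8561 kPa

1349.8561 kPa


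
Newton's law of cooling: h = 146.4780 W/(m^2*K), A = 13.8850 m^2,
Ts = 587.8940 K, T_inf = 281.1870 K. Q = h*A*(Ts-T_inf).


dT = 306.7070 K
Q = 146.4780 * 13.8850 * 306.7070 = 623795.1210 W

623795.1210 W


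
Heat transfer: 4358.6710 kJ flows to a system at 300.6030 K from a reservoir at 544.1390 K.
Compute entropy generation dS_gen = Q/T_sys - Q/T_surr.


dS_sys = 4358.6710/300.6030 = 14.4998 kJ/K
dS_surr = -4358.6710/544.1390 = -8.0102 kJ/K
dS_gen = 14.4998 - 8.0102 = 6.4895 kJ/K (irreversible)

dS_gen = 6.4895 kJ/K, irreversible


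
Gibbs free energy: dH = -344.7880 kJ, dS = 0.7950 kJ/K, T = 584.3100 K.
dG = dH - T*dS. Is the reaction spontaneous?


T*dS = 584.3100 * 0.7950 = 464.5264 kJ
dG = -344.7880 - 464.5264 = -809.3144 kJ (spontaneous)

dG = -809.3144 kJ, spontaneous


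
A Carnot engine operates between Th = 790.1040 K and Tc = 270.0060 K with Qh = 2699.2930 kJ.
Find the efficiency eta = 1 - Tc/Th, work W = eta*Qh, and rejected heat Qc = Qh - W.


eta = 1 - 270.0060/790.1040 = 0.6583
W = 0.6583 * 2699.2930 = 1776.8508 kJ
Qc = 2699.2930 - 1776.8508 = 922.4422 kJ

eta = 65.8265%, W = 1776.8508 kJ, Qc = 922.4422 kJ


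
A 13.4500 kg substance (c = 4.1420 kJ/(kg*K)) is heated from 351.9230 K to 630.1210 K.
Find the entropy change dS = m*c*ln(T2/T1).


T2/T1 = 1.7905
ln(T2/T1) = 0.5825
dS = 13.4500 * 4.1420 * 0.5825 = 32.4510 kJ/K

32.4510 kJ/K


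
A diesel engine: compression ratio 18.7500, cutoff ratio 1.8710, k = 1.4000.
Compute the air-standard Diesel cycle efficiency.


r^(k-1) = 3.2300
rc^k = 2.4038
eta = 0.6436 = 64.3576%

64.3576%


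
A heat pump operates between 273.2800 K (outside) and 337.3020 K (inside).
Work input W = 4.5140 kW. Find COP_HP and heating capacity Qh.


COP = 337.3020 / 64.0220 = 5.2685
Qh = 5.2685 * 4.5140 = 23.7822 kW

COP = 5.2685, Qh = 23.7822 kW


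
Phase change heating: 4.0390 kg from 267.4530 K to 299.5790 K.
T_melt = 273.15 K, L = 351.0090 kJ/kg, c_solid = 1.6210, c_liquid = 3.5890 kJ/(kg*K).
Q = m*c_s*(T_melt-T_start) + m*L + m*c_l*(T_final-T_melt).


Q1 (sensible, solid) = 4.0390 * 1.6210 * 5.6970 = 37.2995 kJ
Q2 (latent) = 4.0390 * 351.0090 = 1417.7254 kJ
Q3 (sensible, liquid) = 4.0390 * 3.5890 * 26.4290 = 383.1140 kJ
Q_total = 1838.1389 kJ

1838.1389 kJ


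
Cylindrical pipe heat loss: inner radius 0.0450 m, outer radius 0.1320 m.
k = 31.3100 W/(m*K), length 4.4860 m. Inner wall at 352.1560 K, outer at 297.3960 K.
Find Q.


dT = 54.7600 K
ln(ro/ri) = 1.0761
Q = 2*pi*31.3100*4.4860*54.7600 / 1.0761 = 44907.3160 W

44907.3160 W


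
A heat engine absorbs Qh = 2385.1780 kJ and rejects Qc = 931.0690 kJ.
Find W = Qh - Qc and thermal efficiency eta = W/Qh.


W = 2385.1780 - 931.0690 = 1454.1090 kJ
eta = 1454.1090 / 2385.1780 = 0.6096 = 60.9644%

W = 1454.1090 kJ, eta = 60.9644%


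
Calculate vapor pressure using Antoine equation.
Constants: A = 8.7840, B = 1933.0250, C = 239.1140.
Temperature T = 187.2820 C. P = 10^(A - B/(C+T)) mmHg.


C+T = 426.3960
B/(C+T) = 4.5334
log10(P) = 8.7840 - 4.5334 = 4.2506
P = 10^4.2506 = 17807.2468 mmHg

17807.2468 mmHg


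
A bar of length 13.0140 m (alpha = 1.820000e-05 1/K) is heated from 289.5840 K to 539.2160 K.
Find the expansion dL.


dT = 249.6320 K
dL = 1.820000e-05 * 13.0140 * 249.6320 = 0.059127 m
L_final = 13.073127 m

dL = 0.059127 m


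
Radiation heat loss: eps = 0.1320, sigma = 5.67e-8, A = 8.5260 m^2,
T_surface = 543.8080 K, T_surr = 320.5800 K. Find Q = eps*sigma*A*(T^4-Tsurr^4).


T^4 = 8.7455e+10
Tsurr^4 = 1.0562e+10
Q = 0.1320 * 5.67e-8 * 8.5260 * 7.6893e+10 = 4906.6672 W

4906.6672 W


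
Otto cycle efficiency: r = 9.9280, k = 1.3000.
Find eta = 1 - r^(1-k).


r^(k-1) = 1.9909
eta = 1 - 1/1.9909 = 0.4977 = 49.7725%

49.7725%


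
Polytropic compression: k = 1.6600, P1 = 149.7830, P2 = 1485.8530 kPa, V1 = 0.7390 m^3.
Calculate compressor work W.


(k-1)/k = 0.3976
(P2/P1)^exp = 2.4900
W = 2.5152 * 149.7830 * 0.7390 * (2.4900 - 1) = 414.8254 kJ

414.8254 kJ


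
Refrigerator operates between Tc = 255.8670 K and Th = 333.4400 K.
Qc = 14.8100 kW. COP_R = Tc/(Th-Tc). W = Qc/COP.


COP = 255.8670 / 77.5730 = 3.2984
W = 14.8100 / 3.2984 = 4.4901 kW

COP = 3.2984, W = 4.4901 kW


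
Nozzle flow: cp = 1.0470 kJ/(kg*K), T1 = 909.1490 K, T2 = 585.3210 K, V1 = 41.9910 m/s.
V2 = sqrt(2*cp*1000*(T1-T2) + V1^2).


dT = 323.8280 K
2*cp*1000*dT = 678095.8320
V1^2 = 1763.2441
V2 = sqrt(679859.0761) = 824.5357 m/s

824.5357 m/s


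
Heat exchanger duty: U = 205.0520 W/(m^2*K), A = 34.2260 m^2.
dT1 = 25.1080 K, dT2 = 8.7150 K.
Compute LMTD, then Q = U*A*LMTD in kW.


LMTD = 15.4923 K
Q = 205.0520 * 34.2260 * 15.4923 = 108726.4272 W = 108.7264 kW

108.7264 kW


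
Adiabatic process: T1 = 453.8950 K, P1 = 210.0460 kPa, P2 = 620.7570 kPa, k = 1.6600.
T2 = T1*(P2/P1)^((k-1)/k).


(k-1)/k = 0.3976
(P2/P1)^exp = 1.5385
T2 = 453.8950 * 1.5385 = 698.3358 K

698.3358 K


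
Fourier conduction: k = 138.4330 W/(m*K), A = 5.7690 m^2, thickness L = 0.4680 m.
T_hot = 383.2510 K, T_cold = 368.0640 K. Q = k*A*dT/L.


dT = 15.1870 K
Q = 138.4330 * 5.7690 * 15.1870 / 0.4680 = 25915.9008 W

25915.9008 W


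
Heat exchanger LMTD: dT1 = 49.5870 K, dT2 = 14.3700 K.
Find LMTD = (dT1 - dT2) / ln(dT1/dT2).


dT1/dT2 = 3.4507
ln(dT1/dT2) = 1.2386
LMTD = 35.2170 / 1.2386 = 28.4332 K

28.4332 K


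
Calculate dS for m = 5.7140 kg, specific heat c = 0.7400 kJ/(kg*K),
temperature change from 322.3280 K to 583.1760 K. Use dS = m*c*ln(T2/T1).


T2/T1 = 1.8093
ln(T2/T1) = 0.5929
dS = 5.7140 * 0.7400 * 0.5929 = 2.5071 kJ/K

2.5071 kJ/K


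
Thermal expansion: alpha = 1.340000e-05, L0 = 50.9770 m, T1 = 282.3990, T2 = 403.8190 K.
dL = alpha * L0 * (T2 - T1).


dT = 121.4200 K
dL = 1.340000e-05 * 50.9770 * 121.4200 = 0.082941 m
L_final = 51.059941 m

dL = 0.082941 m


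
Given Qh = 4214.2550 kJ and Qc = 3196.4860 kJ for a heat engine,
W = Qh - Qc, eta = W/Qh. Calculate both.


W = 4214.2550 - 3196.4860 = 1017.7690 kJ
eta = 1017.7690 / 4214.2550 = 0.2415 = 24.1506%

W = 1017.7690 kJ, eta = 24.1506%


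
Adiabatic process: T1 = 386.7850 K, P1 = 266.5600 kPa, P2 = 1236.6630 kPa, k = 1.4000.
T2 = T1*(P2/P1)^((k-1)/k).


(k-1)/k = 0.2857
(P2/P1)^exp = 1.5503
T2 = 386.7850 * 1.5503 = 599.6333 K

599.6333 K


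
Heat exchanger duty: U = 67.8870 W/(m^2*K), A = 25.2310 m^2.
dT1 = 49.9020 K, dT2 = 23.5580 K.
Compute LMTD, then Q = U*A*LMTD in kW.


LMTD = 35.0975 K
Q = 67.8870 * 25.2310 * 35.0975 = 60116.9273 W = 60.1169 kW

60.1169 kW


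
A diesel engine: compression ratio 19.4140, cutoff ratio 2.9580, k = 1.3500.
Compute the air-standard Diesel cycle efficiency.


r^(k-1) = 2.8238
rc^k = 4.3236
eta = 0.5547 = 55.4729%

55.4729%


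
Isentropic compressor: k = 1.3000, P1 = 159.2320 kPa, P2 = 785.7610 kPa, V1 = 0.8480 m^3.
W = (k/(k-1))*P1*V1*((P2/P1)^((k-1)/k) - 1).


(k-1)/k = 0.2308
(P2/P1)^exp = 1.4454
W = 4.3333 * 159.2320 * 0.8480 * (1.4454 - 1) = 260.6048 kJ

260.6048 kJ


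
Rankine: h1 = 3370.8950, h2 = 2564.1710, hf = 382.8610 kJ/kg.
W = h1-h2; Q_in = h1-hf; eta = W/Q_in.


W = 806.7240 kJ/kg
Q_in = 2988.0340 kJ/kg
eta = 0.2700 = 26.9985%

eta = 26.9985%


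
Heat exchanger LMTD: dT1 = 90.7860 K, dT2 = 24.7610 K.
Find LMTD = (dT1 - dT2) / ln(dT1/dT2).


dT1/dT2 = 3.6665
ln(dT1/dT2) = 1.2992
LMTD = 66.0250 / 1.2992 = 50.8184 K

50.8184 K


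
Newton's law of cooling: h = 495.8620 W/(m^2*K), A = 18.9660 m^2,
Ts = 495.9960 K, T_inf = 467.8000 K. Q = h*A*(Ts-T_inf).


dT = 28.1960 K
Q = 495.8620 * 18.9660 * 28.1960 = 265169.8090 W

265169.8090 W


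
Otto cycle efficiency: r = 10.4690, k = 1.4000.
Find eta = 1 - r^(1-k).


r^(k-1) = 2.5584
eta = 1 - 1/2.5584 = 0.6091 = 60.9125%

60.9125%


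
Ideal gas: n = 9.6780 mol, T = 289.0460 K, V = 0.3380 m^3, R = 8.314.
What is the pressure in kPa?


P = nRT/V = 9.6780 * 8.314 * 289.0460 / 0.3380
= 23257.4771 / 0.3380 = 68809.1038 Pa = 68.8091 kPa

68.8091 kPa
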